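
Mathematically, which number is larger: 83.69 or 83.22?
83.69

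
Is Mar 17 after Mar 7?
Yes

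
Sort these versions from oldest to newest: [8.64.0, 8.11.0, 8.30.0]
[8.11.0, 8.30.0, 8.64.0]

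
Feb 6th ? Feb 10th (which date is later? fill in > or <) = <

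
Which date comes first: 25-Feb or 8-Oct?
25-Feb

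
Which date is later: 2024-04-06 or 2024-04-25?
2024-04-25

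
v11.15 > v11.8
True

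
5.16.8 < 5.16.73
True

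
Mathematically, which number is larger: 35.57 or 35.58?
35.58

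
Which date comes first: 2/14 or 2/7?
2/7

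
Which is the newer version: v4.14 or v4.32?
v4.32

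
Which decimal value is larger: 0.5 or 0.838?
0.838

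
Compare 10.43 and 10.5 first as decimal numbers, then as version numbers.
As decimals: 10.43 < 10.5. As versions: v10.43 > v10.5 (minor version 43 > 5).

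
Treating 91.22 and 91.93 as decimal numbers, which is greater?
91.93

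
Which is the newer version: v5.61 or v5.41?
v5.61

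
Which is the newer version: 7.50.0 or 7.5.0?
7.50.0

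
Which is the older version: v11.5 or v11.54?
v11.5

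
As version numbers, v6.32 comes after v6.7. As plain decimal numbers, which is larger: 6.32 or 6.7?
6.7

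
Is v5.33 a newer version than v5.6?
Yes. Version numbers are compared segment by segment as integers, not as decimals: minor version 33 > 6, so v5.33 > v5.6 (even though the decimal 5.33 < 5.6).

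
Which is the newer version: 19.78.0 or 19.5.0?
19.78.0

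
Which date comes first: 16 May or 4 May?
4 May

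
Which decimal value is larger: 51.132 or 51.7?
51.7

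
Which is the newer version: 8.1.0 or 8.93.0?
8.93.0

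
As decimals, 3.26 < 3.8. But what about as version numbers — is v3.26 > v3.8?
True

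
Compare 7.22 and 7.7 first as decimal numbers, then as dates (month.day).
As decimals: 7.22 < 7.7. As dates: 7/22 is later than 7/7 (day 22 > day 7).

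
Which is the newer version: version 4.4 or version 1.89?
version 4.4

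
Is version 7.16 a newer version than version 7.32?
No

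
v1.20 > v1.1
True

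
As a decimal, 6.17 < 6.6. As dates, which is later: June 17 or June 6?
June 17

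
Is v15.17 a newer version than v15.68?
No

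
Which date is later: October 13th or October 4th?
October 13th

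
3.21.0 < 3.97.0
True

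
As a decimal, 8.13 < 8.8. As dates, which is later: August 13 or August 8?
August 13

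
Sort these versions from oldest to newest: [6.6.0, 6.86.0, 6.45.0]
[6.6.0, 6.45.0, 6.86.0]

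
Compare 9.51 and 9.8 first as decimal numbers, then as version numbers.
As decimals: 9.51 < 9.8. As versions: v9.51 > v9.8 (minor version 51 > 8).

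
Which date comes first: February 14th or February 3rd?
February 3rd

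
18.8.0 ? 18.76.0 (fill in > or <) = <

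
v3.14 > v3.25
False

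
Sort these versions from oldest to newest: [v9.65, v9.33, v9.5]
[v9.5, v9.33, v9.65]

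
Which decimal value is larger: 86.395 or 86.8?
86.8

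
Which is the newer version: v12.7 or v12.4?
v12.7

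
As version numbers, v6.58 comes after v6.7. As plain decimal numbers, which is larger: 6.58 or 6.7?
6.7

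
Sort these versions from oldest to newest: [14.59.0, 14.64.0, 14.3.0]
[14.3.0, 14.59.0, 14.64.0]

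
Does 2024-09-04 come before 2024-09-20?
Yes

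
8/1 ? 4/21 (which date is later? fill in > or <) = >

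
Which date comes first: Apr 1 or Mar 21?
Mar 21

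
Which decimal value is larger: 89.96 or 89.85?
89.96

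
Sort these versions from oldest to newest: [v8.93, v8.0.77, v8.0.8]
[v8.0.8, v8.0.77, v8.93]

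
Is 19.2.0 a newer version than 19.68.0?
No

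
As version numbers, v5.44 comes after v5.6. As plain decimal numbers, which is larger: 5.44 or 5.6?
5.6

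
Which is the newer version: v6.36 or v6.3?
v6.36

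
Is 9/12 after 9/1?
Yes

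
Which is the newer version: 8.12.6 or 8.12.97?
8.12.97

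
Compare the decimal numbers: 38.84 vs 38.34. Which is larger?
38.84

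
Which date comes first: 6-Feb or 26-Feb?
6-Feb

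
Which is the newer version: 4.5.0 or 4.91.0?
4.91.0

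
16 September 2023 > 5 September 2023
True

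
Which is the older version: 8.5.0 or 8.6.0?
8.5.0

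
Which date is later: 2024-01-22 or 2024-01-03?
2024-01-22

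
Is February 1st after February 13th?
No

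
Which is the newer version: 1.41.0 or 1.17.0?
1.41.0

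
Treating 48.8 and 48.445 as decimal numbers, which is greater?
48.8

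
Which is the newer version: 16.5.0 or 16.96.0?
16.96.0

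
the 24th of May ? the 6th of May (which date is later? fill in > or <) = >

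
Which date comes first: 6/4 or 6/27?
6/4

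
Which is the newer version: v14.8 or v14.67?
v14.67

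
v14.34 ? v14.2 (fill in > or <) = >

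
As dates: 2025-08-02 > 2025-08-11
False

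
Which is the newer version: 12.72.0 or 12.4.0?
12.72.0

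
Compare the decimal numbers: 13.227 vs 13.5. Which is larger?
13.5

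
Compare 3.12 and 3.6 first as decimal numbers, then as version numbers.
As decimals: 3.12 < 3.6. As versions: v3.12 > v3.6 (minor version 12 > 6).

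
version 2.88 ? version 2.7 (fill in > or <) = >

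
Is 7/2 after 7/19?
No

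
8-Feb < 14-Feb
True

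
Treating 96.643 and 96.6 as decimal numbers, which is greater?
96.643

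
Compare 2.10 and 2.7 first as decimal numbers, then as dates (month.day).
As decimals: 2.10 < 2.7. As dates: 2/10 is later than 2/7 (day 10 > day 7).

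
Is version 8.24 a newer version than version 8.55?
No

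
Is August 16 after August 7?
Yes. Day 16 comes after day 7 in August — this is a date comparison, not a decimal one (the decimal 8.16 would be smaller than 8.7).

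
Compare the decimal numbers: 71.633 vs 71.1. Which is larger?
71.633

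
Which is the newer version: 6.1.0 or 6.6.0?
6.6.0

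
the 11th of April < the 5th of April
False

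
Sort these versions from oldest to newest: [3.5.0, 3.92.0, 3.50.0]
[3.5.0, 3.50.0, 3.92.0]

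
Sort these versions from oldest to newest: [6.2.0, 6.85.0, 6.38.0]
[6.2.0, 6.38.0, 6.85.0]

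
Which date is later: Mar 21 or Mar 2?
Mar 21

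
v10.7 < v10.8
True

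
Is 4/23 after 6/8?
No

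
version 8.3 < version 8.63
True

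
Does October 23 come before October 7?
No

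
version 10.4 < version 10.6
True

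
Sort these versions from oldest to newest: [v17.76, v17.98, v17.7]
[v17.7, v17.76, v17.98]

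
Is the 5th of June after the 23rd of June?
No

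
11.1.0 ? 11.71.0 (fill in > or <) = <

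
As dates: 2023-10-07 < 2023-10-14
True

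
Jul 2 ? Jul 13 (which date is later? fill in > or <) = <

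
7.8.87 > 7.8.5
True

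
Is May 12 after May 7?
Yes. Day 12 comes after day 7 in May — this is a date comparison, not a decimal one (the decimal 5.12 would be smaller than 5.7).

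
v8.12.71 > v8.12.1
True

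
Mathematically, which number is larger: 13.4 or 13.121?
13.4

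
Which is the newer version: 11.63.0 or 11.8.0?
11.63.0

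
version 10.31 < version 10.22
False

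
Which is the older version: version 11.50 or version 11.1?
version 11.1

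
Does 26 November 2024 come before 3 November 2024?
No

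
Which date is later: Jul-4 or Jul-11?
Jul-11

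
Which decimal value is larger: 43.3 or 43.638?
43.638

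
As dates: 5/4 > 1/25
True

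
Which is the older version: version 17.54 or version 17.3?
version 17.3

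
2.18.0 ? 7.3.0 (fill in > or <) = <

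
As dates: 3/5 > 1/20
True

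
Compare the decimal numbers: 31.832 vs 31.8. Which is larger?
31.832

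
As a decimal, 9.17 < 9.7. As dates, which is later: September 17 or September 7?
September 17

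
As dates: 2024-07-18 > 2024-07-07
True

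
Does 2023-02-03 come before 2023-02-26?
Yes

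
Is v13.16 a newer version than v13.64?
No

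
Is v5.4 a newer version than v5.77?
No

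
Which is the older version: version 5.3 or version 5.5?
version 5.3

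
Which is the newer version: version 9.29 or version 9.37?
version 9.37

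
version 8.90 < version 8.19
False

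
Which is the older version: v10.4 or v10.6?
v10.4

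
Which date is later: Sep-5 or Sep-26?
Sep-26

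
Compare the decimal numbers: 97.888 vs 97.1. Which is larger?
97.888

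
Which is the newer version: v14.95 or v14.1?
v14.95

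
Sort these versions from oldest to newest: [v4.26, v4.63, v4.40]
[v4.26, v4.40, v4.63]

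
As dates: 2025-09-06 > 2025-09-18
False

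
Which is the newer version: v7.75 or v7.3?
v7.75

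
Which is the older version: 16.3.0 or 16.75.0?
16.3.0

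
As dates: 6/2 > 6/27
False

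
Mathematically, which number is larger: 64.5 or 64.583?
64.583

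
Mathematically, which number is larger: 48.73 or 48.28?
48.73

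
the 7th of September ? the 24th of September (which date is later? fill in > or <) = <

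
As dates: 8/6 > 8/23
False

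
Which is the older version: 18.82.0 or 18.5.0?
18.5.0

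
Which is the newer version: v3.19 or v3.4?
v3.19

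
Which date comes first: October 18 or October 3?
October 3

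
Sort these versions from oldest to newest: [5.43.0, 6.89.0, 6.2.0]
[5.43.0, 6.2.0, 6.89.0]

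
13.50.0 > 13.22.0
True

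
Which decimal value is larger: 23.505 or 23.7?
23.7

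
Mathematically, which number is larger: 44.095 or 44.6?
44.6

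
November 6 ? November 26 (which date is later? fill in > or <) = <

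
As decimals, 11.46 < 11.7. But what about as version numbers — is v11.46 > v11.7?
True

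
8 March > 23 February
True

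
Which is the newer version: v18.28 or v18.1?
v18.28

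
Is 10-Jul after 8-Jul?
Yes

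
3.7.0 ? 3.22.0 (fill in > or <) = <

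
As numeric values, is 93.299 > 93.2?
True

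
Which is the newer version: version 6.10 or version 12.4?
version 12.4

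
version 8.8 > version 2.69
True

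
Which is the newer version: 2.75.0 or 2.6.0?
2.75.0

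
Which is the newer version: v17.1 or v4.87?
v17.1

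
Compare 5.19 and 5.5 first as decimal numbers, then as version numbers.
As decimals: 5.19 < 5.5. As versions: v5.19 > v5.5 (minor version 19 > 5).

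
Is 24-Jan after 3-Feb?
No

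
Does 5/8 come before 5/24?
Yes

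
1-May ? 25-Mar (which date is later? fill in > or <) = >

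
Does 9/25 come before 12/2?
Yes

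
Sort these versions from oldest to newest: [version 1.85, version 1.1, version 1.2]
[version 1.1, version 1.2, version 1.85]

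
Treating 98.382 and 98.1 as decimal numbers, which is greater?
98.382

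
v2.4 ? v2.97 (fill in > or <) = <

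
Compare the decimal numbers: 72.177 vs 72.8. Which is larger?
72.8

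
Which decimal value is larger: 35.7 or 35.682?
35.7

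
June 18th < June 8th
False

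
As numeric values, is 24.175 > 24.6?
False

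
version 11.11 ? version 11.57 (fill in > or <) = <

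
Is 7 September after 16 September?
No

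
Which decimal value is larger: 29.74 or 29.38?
29.74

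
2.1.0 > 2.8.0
False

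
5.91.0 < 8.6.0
True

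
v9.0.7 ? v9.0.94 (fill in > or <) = <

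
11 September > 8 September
True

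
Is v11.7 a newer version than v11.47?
No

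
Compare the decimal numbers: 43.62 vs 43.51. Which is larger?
43.62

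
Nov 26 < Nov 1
False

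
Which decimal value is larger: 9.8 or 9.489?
9.8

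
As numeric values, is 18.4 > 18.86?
False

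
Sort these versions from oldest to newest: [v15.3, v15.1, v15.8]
[v15.1, v15.3, v15.8]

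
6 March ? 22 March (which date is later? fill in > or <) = <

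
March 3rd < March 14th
True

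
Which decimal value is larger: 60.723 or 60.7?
60.723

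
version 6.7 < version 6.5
False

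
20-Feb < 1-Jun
True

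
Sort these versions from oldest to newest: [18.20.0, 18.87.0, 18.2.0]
[18.2.0, 18.20.0, 18.87.0]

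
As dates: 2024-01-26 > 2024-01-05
True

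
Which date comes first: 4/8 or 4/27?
4/8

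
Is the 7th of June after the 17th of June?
No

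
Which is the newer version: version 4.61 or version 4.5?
version 4.61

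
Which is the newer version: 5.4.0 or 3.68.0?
5.4.0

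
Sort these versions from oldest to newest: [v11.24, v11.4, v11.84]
[v11.4, v11.24, v11.84]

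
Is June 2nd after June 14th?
No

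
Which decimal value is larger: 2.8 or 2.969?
2.969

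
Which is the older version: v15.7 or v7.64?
v7.64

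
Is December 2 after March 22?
Yes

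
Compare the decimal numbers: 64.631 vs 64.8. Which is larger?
64.8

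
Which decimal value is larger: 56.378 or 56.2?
56.378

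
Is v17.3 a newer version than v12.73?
Yes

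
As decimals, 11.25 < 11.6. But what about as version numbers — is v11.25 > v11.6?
True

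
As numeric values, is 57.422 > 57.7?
False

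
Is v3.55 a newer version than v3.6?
Yes. Version numbers are compared segment by segment as integers, not as decimals: minor version 55 > 6, so v3.55 > v3.6 (even though the decimal 3.55 < 3.6).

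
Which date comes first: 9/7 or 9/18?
9/7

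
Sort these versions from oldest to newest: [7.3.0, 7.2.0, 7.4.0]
[7.2.0, 7.3.0, 7.4.0]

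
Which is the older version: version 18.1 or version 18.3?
version 18.1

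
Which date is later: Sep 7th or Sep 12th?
Sep 12th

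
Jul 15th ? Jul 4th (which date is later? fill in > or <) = >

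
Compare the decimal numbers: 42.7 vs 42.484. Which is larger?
42.7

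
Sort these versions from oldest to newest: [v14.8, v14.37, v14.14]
[v14.8, v14.14, v14.37]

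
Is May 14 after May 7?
Yes. Day 14 comes after day 7 in May — this is a date comparison, not a decimal one (the decimal 5.14 would be smaller than 5.7).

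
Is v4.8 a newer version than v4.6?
Yes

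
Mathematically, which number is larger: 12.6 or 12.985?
12.985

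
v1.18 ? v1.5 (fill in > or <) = >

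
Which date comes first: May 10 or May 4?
May 4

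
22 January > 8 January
True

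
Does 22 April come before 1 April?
No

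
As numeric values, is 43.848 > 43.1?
True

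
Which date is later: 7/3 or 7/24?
7/24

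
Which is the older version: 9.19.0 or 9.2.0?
9.2.0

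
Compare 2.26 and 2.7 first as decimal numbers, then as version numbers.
As decimals: 2.26 < 2.7. As versions: v2.26 > v2.7 (minor version 26 > 7).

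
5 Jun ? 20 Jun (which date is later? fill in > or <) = <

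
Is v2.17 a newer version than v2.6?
Yes. Version numbers are compared segment by segment as integers, not as decimals: minor version 17 > 6, so v2.17 > v2.6 (even though the decimal 2.17 < 2.6).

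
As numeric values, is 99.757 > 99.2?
True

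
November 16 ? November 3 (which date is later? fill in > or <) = >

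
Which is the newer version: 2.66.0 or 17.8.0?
17.8.0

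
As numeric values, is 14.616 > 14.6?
True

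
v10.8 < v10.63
True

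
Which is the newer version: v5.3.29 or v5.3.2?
v5.3.29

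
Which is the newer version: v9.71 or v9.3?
v9.71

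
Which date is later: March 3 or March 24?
March 24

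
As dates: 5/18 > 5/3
True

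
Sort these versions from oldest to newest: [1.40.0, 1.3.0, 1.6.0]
[1.3.0, 1.6.0, 1.40.0]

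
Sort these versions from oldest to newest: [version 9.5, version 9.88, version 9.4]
[version 9.4, version 9.5, version 9.88]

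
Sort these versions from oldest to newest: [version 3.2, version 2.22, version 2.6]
[version 2.6, version 2.22, version 3.2]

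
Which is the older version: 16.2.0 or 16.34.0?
16.2.0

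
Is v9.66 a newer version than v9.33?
Yes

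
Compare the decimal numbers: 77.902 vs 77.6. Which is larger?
77.902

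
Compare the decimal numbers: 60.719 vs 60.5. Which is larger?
60.719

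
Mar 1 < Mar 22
True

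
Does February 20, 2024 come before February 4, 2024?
No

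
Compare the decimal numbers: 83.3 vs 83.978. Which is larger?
83.978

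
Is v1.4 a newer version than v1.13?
No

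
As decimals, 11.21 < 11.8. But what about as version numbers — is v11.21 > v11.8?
True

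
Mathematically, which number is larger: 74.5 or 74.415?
74.5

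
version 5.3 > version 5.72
False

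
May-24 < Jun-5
True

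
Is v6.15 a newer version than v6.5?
Yes. Version numbers are compared segment by segment as integers, not as decimals: minor version 15 > 5, so v6.15 > v6.5 (even though the decimal 6.15 < 6.5).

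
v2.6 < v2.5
False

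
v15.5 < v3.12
False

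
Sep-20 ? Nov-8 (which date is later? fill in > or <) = <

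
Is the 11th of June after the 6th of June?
Yes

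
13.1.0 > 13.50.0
False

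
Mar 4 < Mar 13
True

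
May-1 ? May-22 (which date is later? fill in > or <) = <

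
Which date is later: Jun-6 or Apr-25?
Jun-6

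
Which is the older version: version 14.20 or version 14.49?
version 14.20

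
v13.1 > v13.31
False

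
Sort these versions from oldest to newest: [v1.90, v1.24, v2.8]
[v1.24, v1.90, v2.8]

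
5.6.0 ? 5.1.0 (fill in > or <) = >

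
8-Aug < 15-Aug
True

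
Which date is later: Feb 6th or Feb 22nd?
Feb 22nd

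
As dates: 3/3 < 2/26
False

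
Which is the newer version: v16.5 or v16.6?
v16.6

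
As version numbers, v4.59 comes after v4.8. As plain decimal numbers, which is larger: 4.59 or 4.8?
4.8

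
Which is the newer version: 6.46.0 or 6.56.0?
6.56.0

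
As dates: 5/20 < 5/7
False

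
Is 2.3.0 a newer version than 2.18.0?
No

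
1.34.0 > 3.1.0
False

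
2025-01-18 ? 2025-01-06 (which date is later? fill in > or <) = >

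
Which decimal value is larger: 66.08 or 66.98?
66.98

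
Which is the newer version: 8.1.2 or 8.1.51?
8.1.51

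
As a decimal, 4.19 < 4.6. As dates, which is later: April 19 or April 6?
April 19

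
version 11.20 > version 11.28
False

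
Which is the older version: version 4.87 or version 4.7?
version 4.7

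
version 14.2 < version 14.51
True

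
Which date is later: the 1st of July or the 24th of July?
the 24th of July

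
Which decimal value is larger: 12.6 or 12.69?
12.69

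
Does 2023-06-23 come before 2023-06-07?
No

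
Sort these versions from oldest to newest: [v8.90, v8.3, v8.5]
[v8.3, v8.5, v8.90]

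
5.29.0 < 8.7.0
True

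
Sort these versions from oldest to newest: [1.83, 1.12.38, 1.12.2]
[1.12.2, 1.12.38, 1.83]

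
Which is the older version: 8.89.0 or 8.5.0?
8.5.0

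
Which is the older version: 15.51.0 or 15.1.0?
15.1.0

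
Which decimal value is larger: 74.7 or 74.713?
74.713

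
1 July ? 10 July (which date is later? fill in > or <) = <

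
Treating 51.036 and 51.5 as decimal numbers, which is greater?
51.5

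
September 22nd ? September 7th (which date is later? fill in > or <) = >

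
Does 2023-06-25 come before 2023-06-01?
No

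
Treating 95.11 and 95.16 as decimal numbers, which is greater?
95.16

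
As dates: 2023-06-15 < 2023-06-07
False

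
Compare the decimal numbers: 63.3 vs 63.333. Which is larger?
63.333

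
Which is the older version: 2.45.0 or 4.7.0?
2.45.0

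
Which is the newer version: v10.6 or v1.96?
v10.6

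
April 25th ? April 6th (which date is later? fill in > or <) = >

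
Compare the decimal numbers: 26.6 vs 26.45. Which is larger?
26.6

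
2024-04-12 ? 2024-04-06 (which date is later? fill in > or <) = >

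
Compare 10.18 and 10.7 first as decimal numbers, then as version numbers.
As decimals: 10.18 < 10.7. As versions: v10.18 > v10.7 (minor version 18 > 7).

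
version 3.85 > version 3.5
True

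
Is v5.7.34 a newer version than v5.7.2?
Yes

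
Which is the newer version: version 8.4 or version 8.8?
version 8.8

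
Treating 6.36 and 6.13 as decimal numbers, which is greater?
6.36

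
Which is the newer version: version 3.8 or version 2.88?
version 3.8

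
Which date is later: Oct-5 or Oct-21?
Oct-21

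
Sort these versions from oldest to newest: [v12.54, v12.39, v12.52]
[v12.39, v12.52, v12.54]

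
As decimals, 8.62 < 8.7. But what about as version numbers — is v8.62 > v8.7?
True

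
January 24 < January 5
False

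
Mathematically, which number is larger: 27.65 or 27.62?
27.65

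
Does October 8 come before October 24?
Yes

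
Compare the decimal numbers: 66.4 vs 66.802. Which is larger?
66.802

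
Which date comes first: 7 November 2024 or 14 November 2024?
7 November 2024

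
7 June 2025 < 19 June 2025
True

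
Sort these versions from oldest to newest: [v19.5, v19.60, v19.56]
[v19.5, v19.56, v19.60]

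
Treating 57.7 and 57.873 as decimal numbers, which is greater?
57.873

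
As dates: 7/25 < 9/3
True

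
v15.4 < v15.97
True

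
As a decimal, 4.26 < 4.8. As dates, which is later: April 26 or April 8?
April 26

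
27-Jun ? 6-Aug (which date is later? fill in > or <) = <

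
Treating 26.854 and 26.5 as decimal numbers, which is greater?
26.854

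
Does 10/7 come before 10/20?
Yes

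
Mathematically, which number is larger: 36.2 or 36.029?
36.2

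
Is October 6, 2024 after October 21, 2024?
No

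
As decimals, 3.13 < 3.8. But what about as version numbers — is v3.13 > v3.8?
True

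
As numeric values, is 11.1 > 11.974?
False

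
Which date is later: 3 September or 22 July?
3 September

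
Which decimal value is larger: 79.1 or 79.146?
79.146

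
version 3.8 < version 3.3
False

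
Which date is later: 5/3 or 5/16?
5/16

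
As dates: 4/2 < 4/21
True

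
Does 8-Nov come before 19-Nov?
Yes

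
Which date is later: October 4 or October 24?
October 24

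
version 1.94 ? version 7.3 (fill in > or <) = <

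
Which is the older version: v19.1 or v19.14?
v19.1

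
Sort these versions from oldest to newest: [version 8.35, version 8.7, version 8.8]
[version 8.7, version 8.8, version 8.35]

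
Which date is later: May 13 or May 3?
May 13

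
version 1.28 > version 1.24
True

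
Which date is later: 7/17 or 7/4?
7/17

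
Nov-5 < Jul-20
False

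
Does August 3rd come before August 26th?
Yes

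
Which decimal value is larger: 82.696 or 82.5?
82.696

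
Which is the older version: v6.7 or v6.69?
v6.7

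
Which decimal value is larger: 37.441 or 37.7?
37.7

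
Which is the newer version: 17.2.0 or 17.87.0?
17.87.0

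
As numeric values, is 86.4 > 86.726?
False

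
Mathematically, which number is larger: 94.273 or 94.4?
94.4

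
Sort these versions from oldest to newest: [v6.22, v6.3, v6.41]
[v6.3, v6.22, v6.41]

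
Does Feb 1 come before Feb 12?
Yes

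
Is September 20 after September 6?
Yes. Day 20 comes after day 6 in September — this is a date comparison, not a decimal one (the decimal 9.20 would be smaller than 9.6).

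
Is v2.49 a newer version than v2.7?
Yes. Version numbers are compared segment by segment as integers, not as decimals: minor version 49 > 7, so v2.49 > v2.7 (even though the decimal 2.49 < 2.7).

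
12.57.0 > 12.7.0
True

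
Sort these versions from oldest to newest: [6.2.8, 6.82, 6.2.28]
[6.2.8, 6.2.28, 6.82]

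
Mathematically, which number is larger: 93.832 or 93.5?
93.832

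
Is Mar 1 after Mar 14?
No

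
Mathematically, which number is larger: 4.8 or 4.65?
4.8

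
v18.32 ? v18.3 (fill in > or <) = >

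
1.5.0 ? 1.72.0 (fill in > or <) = <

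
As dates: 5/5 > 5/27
False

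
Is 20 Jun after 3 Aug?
No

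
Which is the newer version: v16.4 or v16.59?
v16.59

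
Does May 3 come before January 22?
No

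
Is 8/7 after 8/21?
No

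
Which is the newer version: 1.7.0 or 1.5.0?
1.7.0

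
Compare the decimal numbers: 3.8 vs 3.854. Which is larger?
3.854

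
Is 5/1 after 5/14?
No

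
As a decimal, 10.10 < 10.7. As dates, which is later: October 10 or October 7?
October 10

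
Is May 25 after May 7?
Yes. Day 25 comes after day 7 in May — this is a date comparison, not a decimal one (the decimal 5.25 would be smaller than 5.7).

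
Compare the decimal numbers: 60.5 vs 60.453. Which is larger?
60.5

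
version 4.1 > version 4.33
False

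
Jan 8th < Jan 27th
True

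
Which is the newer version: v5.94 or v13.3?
v13.3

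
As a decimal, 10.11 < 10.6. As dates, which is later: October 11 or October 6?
October 11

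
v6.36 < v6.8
False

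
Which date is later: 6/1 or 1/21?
6/1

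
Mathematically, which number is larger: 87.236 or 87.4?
87.4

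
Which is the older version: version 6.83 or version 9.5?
version 6.83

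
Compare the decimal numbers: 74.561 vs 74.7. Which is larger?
74.7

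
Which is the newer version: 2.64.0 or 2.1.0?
2.64.0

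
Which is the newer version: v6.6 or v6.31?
v6.31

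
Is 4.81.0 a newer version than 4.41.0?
Yes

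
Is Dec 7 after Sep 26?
Yes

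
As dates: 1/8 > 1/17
False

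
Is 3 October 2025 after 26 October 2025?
No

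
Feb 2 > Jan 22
True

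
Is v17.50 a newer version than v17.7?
Yes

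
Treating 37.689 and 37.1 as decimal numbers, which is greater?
37.689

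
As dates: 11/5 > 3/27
True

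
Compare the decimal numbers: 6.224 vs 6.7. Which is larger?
6.7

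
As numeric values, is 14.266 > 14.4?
False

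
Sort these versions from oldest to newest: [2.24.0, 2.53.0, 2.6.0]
[2.6.0, 2.24.0, 2.53.0]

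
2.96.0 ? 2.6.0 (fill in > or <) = >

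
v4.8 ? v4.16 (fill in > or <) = <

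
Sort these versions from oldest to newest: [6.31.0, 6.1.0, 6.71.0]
[6.1.0, 6.31.0, 6.71.0]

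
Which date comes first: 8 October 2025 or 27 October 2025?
8 October 2025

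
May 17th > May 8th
True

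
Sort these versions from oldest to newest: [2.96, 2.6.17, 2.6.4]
[2.6.4, 2.6.17, 2.96]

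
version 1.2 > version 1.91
False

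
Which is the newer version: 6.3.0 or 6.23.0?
6.23.0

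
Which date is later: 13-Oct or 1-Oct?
13-Oct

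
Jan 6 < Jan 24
True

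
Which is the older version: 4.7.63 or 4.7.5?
4.7.5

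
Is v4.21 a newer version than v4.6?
Yes. Version numbers are compared segment by segment as integers, not as decimals: minor version 21 > 6, so v4.21 > v4.6 (even though the decimal 4.21 < 4.6).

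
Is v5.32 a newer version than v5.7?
Yes. Version numbers are compared segment by segment as integers, not as decimals: minor version 32 > 7, so v5.32 > v5.7 (even though the decimal 5.32 < 5.7).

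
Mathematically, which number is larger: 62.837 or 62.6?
62.837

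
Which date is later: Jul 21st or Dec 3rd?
Dec 3rd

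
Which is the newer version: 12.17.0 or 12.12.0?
12.17.0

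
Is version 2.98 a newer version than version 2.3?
Yes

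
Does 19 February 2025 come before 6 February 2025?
No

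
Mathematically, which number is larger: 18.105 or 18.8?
18.8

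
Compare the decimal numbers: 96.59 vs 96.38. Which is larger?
96.59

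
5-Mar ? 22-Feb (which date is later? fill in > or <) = >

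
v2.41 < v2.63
True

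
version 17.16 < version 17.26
True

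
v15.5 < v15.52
True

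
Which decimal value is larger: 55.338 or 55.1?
55.338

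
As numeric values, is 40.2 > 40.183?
True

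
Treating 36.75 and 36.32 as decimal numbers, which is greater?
36.75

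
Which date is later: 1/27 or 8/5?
8/5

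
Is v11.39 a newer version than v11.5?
Yes. Version numbers are compared segment by segment as integers, not as decimals: minor version 39 > 5, so v11.39 > v11.5 (even though the decimal 11.39 < 11.5).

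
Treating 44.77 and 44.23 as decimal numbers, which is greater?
44.77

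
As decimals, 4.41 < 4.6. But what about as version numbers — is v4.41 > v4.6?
True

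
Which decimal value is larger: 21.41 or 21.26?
21.41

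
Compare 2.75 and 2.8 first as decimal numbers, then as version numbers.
As decimals: 2.75 < 2.8. As versions: v2.75 > v2.8 (minor version 75 > 8).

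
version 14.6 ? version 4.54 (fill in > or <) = >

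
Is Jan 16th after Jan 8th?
Yes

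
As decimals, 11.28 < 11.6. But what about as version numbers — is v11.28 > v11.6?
True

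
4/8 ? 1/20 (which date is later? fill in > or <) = >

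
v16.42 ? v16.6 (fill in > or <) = >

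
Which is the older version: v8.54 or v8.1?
v8.1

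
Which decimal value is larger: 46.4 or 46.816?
46.816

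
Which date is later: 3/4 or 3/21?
3/21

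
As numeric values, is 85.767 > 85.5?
True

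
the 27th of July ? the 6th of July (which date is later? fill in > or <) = >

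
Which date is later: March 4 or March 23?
March 23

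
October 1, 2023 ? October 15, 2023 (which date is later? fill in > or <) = <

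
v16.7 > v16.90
False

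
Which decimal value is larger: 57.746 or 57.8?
57.8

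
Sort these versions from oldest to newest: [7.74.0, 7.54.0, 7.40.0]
[7.40.0, 7.54.0, 7.74.0]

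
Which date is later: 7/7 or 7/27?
7/27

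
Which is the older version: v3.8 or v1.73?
v1.73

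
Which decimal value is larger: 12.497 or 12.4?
12.497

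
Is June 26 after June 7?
Yes. Day 26 comes after day 7 in June — this is a date comparison, not a decimal one (the decimal 6.26 would be smaller than 6.7).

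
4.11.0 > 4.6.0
True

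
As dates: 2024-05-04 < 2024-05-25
True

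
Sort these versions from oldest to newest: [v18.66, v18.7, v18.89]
[v18.7, v18.66, v18.89]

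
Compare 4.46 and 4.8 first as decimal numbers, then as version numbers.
As decimals: 4.46 < 4.8. As versions: v4.46 > v4.8 (minor version 46 > 8).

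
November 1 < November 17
True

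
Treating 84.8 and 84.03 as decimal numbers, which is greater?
84.8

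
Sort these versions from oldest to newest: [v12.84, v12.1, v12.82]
[v12.1, v12.82, v12.84]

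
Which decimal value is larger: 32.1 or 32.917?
32.917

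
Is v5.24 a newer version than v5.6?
Yes. Version numbers are compared segment by segment as integers, not as decimals: minor version 24 > 6, so v5.24 > v5.6 (even though the decimal 5.24 < 5.6).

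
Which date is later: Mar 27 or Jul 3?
Jul 3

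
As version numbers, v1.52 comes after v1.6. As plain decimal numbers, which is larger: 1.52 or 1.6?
1.6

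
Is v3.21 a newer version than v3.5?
Yes. Version numbers are compared segment by segment as integers, not as decimals: minor version 21 > 5, so v3.21 > v3.5 (even though the decimal 3.21 < 3.5).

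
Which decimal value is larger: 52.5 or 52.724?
52.724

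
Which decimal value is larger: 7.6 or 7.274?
7.6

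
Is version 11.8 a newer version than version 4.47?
Yes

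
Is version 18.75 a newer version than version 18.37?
Yes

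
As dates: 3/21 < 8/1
True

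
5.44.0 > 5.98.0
False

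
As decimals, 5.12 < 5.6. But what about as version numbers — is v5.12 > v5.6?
True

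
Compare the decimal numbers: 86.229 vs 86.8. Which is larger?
86.8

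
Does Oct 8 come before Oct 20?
Yes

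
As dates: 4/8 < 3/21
False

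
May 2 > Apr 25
True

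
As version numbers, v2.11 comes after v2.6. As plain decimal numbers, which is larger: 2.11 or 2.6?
2.6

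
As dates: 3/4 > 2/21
True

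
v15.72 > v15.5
True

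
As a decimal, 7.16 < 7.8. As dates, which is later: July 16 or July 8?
July 16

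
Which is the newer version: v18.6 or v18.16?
v18.16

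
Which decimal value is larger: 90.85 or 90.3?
90.85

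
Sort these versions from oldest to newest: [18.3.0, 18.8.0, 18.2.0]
[18.2.0, 18.3.0, 18.8.0]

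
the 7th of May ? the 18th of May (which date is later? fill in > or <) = <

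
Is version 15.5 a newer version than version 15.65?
No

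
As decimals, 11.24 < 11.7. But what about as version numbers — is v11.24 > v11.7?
True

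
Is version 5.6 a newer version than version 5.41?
No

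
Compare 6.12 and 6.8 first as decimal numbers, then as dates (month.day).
As decimals: 6.12 < 6.8. As dates: 6/12 is later than 6/8 (day 12 > day 8).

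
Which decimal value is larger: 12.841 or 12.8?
12.841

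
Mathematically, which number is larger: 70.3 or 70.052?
70.3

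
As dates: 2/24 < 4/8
True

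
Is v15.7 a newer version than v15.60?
No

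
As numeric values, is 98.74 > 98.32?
True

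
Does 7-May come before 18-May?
Yes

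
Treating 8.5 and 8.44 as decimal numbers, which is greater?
8.5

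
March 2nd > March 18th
False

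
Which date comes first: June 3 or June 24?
June 3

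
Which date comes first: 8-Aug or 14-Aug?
8-Aug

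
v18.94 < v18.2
False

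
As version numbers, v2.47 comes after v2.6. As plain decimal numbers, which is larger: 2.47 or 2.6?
2.6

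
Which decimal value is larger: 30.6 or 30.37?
30.6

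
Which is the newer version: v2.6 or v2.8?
v2.8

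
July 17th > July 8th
True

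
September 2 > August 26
True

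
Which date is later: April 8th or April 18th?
April 18th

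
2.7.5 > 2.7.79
False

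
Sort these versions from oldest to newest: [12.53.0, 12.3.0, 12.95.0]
[12.3.0, 12.53.0, 12.95.0]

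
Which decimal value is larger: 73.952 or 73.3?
73.952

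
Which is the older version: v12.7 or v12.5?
v12.5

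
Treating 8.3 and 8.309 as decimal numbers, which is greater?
8.309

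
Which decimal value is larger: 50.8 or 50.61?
50.8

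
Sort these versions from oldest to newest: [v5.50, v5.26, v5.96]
[v5.26, v5.50, v5.96]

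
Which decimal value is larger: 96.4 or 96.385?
96.4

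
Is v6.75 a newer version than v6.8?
Yes. Version numbers are compared segment by segment as integers, not as decimals: minor version 75 > 8, so v6.75 > v6.8 (even though the decimal 6.75 < 6.8).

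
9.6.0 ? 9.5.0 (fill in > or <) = >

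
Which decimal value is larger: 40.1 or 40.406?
40.406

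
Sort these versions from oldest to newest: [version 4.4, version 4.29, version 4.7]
[version 4.4, version 4.7, version 4.29]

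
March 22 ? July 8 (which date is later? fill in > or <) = <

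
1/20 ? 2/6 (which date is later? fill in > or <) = <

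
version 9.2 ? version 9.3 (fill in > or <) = <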